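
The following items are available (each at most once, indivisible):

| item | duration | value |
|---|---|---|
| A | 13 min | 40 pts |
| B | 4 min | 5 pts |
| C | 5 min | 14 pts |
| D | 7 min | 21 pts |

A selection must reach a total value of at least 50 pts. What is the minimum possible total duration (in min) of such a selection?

Subsets with value ≥ 50, sorted by total duration:
- A+C: duration 18, value 54
- A+D: duration 20, value 61
Minimum duration: 18 min.

18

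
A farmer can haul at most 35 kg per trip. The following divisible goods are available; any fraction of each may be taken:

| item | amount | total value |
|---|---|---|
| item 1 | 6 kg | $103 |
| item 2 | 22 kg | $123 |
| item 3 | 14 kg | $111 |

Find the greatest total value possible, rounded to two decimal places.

297.86

Take in order of value per unit:
- item 1 (103/6 per unit): all 6 → value 103, running total 103.00
- item 3 (111/14 per unit): all 14 → value 111, running total 214.00
- item 2 (123/22 per unit): 15 of 22 → value 15×123/22 = 83.8636, running total 297.86
Total 297.86.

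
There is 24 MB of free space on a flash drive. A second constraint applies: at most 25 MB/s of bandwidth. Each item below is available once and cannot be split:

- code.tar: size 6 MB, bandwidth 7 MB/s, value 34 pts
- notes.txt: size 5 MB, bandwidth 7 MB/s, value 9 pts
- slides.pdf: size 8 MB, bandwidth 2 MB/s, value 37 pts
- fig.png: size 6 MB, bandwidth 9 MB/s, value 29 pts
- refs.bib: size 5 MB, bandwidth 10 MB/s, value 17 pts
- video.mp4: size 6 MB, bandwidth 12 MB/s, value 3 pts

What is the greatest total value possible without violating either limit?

Feasible sets respecting both limits:
- code.tar+slides.pdf+fig.png: size 20, bandwidth 18, value 100
- code.tar+slides.pdf+refs.bib: size 19, bandwidth 19, value 88
- slides.pdf+fig.png+refs.bib: size 19, bandwidth 21, value 83
- code.tar+notes.txt+slides.pdf: size 19, bandwidth 16, value 80
Best: 100 pts.

100 pts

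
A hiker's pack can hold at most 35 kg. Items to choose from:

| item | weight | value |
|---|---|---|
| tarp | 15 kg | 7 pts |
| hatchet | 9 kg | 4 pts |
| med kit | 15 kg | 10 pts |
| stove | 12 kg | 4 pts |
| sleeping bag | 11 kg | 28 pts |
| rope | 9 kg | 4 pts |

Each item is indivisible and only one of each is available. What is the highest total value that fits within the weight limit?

42 pts

Check high-value combinations within 35 kg:
- hatchet+med kit+sleeping bag: weight 9+15+11=35, value 4+10+28=42
- med kit+sleeping bag+rope: weight 15+11+9=35, value 10+28+4=42
- tarp+hatchet+sleeping bag: weight 15+9+11=35, value 7+4+28=39
- tarp+sleeping bag+rope: weight 15+11+9=35, value 7+28+4=39
Best: 42 pts.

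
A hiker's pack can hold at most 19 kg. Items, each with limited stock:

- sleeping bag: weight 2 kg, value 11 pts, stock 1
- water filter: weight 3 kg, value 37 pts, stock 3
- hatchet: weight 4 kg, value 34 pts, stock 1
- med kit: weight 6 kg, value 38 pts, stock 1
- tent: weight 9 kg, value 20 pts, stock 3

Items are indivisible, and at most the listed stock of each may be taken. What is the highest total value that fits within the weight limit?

Best selections within weight 19 and stock limits:
- 3×water filter + 1×hatchet + 1×med kit: weight 19, value 183
- 1×sleeping bag + 3×water filter + 1×med kit: weight 17, value 160
- 1×sleeping bag + 2×water filter + 1×hatchet + 1×med kit: weight 18, value 157
- 1×sleeping bag + 3×water filter + 1×hatchet: weight 15, value 156
Best: 183 pts.

183 pts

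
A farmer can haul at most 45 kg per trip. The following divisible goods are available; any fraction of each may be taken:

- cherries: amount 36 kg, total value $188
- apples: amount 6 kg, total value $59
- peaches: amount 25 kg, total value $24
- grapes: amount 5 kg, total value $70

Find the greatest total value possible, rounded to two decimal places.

Take in order of value per unit:
- grapes (70/5 per unit): all 5 → value 70, running total 70.00
- apples (59/6 per unit): all 6 → value 59, running total 129.00
- cherries (188/36 per unit): 34 of 36 → value 34×188/36 = 177.5556, running total 306.56
Total 306.56.

306.56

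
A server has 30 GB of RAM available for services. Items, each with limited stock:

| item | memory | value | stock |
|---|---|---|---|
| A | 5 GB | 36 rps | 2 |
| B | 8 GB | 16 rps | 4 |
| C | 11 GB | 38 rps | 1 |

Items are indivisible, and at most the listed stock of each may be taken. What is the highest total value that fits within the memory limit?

126 rps

Top feasible selections:
- 2×A + 1×B + 1×C: memory 29, value 126
- 2×A + 1×C: memory 21, value 110
- 2×A + 2×B: memory 26, value 104
Best: 126 rps.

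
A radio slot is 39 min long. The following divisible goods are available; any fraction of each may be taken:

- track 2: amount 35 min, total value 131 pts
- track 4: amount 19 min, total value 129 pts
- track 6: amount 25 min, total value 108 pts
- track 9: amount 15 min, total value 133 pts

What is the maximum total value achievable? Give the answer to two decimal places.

283.60

Take in order of value per unit:
- track 9 (133/15 per unit): all 15 → value 133, running total 133.00
- track 4 (129/19 per unit): all 19 → value 129, running total 262.00
- track 6 (108/25 per unit): 5 of 25 → value 5×108/25 = 21.6000, running total 283.60
Total 283.60.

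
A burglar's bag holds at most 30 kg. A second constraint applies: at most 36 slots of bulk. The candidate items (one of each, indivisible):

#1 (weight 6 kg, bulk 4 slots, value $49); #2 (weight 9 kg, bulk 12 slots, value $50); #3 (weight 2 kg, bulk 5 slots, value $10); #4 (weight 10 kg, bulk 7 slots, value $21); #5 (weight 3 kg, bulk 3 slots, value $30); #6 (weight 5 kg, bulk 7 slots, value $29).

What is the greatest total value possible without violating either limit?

Feasible sets respecting both limits:
- #1+#2+#3+#5+#6: weight 25, bulk 31, value 168
- #1+#2+#3+#4+#5: weight 30, bulk 31, value 160
- #1+#2+#5+#6: weight 23, bulk 26, value 158
Best: $168.

$168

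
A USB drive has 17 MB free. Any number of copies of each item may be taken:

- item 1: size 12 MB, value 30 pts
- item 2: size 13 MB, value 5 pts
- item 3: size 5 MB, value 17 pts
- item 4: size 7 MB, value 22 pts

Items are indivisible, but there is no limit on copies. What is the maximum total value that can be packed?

56 pts

Best value-per-unit is item 3 at 17/5; filling with it alone gives 3×17 = 51.
Optimal mix: 2×item 3 + 1×item 4 → size 17, value 56.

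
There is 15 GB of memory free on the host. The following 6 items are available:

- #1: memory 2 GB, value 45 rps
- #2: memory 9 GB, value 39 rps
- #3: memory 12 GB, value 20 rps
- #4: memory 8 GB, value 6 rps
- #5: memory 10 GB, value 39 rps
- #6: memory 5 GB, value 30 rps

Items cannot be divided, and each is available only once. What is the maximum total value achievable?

84 rps

Check high-value combinations within 15 GB:
- #1+#2: memory 2+9=11, value 45+39=84
- #1+#5: memory 2+10=12, value 45+39=84
- #1+#4+#6: memory 2+8+5=15, value 45+6+30=81
- #1+#6: memory 2+5=7, value 45+30=75
Best: 84 rps.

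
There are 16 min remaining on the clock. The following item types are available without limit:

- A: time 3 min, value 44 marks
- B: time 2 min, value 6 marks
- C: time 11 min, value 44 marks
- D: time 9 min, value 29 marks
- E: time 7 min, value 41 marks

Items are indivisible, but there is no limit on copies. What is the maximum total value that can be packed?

Best value-per-unit is A at 44/3, and filling with it alone uses time 5×3=15. No mix of the others beats 5×44 = 220.

220 marks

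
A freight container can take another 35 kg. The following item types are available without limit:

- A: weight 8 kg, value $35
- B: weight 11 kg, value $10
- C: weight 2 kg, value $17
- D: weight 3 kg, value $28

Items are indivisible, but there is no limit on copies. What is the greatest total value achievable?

$325

Best value-per-unit is D at 28/3; filling with it alone gives 11×28 = 308.
Optimal mix: 1×C + 11×D → weight 35, value 325.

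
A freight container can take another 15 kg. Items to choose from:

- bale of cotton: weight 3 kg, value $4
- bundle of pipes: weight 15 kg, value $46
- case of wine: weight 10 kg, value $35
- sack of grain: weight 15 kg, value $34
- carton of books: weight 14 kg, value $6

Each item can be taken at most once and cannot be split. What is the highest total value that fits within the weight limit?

$46

Check high-value combinations within 15 kg:
- bundle of pipes: weight 15, value 46
- bale of cotton+case of wine: weight 3+10=13, value 4+35=39
- case of wine: weight 10, value 35
- sack of grain: weight 15, value 34
Best: $46.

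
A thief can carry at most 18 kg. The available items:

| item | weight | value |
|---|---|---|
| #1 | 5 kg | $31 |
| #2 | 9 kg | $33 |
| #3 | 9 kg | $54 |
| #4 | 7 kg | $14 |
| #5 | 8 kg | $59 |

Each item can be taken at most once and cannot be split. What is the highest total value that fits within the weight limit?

Check high-value combinations within 18 kg:
- #3+#5: weight 9+8=17, value 54+59=113
- #2+#5: weight 9+8=17, value 33+59=92
- #1+#5: weight 5+8=13, value 31+59=90
- #2+#3: weight 9+9=18, value 33+54=87
Best: $113.

$113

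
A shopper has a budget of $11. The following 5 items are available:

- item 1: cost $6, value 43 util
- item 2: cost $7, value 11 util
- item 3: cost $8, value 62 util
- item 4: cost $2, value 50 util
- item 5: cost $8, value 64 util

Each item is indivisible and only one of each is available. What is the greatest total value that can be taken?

114 util

Check high-value combinations within $11:
- item 4+item 5: cost 2+8=10, value 50+64=114
- item 3+item 4: cost 8+2=10, value 62+50=112
- item 1+item 4: cost 6+2=8, value 43+50=93
- item 5: cost 8, value 64
Best: 114 util.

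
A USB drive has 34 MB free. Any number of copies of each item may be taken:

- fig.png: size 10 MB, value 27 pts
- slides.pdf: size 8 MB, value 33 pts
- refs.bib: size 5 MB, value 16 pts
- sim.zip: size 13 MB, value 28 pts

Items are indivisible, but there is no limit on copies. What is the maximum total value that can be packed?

132 pts

Best value-per-unit is slides.pdf at 33/8, and filling with it alone uses size 4×8=32. No mix of the others beats 4×33 = 132.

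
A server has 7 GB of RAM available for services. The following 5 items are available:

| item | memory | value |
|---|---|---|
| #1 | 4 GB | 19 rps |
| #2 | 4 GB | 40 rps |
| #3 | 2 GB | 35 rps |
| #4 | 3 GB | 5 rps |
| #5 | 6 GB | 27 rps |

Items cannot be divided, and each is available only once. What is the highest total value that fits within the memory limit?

75 rps

Check high-value combinations within 7 GB:
- #2+#3: memory 4+2=6, value 40+35=75
- #1+#3: memory 4+2=6, value 19+35=54
- #2+#4: memory 4+3=7, value 40+5=45
- #2: memory 4, value 40
Best: 75 rps.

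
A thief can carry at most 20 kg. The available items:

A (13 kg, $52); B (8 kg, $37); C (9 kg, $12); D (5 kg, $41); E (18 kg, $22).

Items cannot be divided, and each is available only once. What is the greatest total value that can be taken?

$93

Check high-value combinations within 20 kg:
- A+D: weight 13+5=18, value 52+41=93
- B+D: weight 8+5=13, value 37+41=78
- C+D: weight 9+5=14, value 12+41=53
Best: $93.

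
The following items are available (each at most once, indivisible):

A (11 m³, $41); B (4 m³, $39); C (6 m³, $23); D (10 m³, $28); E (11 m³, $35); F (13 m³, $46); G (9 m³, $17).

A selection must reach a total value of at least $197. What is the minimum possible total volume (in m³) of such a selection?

Subsets with value ≥ 197, sorted by total volume:
- A+B+C+E+F+G: volume 54, value 201
- A+B+C+D+E+F: volume 55, value 212
- A+B+D+E+F+G: volume 58, value 206
- A+B+C+D+E+F+G: volume 64, value 229
Minimum volume: 54 m³.

54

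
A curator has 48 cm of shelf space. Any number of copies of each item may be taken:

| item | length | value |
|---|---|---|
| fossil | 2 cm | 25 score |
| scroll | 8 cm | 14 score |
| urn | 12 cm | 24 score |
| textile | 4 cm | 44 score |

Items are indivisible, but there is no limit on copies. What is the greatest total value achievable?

Best value-per-unit is fossil at 25/2, and filling with it alone uses length 24×2=48. No mix of the others beats 24×25 = 600.

600 score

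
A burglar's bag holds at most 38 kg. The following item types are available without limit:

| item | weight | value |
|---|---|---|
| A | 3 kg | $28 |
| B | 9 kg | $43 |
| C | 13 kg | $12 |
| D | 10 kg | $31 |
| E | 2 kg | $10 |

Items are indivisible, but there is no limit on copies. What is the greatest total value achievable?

Best value-per-unit is A at 28/3; filling with it alone gives 12×28 = 336.
Optimal mix: 12×A + 1×E → weight 38, value 346.

$346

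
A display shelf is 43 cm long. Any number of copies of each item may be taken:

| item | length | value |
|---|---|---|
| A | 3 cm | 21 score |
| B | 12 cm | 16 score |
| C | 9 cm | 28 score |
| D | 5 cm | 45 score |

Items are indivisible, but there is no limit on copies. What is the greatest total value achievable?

Best value-per-unit is D at 45/5; filling with it alone gives 8×45 = 360.
Optimal mix: 1×A + 8×D → length 43, value 381.

381 score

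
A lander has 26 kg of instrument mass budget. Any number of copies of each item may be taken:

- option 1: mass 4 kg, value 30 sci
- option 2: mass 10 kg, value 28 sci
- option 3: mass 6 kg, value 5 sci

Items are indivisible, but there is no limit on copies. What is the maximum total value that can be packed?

180 sci

Best value-per-unit is option 1 at 30/4, and filling with it alone uses mass 6×4=24. No mix of the others beats 6×30 = 180.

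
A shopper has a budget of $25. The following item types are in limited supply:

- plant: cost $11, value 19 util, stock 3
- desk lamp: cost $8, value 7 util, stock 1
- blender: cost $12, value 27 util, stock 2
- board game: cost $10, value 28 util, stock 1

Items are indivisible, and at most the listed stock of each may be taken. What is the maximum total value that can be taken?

Best selections within cost 25 and stock limits:
- 1×blender + 1×board game: cost 22, value 55
- 2×blender: cost 24, value 54
- 1×plant + 1×board game: cost 21, value 47
Best: 55 util.

55 util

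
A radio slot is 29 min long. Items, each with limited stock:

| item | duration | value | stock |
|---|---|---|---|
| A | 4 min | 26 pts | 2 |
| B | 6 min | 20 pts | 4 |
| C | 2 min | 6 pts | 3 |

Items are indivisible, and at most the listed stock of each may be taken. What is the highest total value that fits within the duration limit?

Top feasible selections:
- 2×A + 3×B + 1×C: duration 28, value 118
- 2×A + 3×B: duration 26, value 112
Best: 118 pts.

118 pts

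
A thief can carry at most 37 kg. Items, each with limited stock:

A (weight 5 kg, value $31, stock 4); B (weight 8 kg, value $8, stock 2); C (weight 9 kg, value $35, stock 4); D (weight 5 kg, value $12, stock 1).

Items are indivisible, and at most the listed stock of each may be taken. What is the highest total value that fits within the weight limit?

Best selections within weight 37 and stock limits:
- 4×A + 1×C + 1×D: weight 34, value 171
- 2×A + 3×C: weight 37, value 167
Best: $171.

$171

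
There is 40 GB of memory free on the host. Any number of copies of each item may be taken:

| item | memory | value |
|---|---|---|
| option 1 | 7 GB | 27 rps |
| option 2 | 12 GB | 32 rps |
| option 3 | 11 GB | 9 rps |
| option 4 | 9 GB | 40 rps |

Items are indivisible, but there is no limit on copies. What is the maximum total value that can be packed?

Best value-per-unit is option 4 at 40/9; filling with it alone gives 4×40 = 160.
Optimal mix: 3×option 1 + 2×option 4 → memory 39, value 161.

161 rps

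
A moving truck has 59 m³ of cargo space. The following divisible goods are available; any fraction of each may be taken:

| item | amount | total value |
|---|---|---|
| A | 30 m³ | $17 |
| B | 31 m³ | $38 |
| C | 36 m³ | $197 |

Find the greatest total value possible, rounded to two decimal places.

225.19

Take in order of value per unit:
- C (197/36 per unit): all 36 → value 197, running total 197.00
- B (38/31 per unit): 23 of 31 → value 23×38/31 = 28.1935, running total 225.19
Total 225.19.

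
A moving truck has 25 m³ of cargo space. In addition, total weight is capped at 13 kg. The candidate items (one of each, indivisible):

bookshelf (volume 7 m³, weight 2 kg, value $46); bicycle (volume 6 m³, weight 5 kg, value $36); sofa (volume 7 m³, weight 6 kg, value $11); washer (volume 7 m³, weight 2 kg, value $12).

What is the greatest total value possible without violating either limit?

Feasible sets respecting both limits:
- bookshelf+bicycle+washer: volume 20, weight 9, value 94
- bookshelf+bicycle+sofa: volume 20, weight 13, value 93
- bookshelf+bicycle: volume 13, weight 7, value 82
Best: $94.

$94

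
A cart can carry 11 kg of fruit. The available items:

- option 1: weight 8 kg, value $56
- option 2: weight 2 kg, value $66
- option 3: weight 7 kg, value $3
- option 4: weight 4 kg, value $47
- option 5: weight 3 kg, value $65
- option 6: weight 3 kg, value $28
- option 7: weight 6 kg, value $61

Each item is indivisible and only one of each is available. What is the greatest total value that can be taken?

This is a 0/1 knapsack; check combinations near the capacity.
- option 2+option 5+option 7: weight 2+3+6=11, value 66+65+61=192
- option 2+option 4+option 5: weight 2+4+3=9, value 66+47+65=178
- option 2+option 5+option 6: weight 2+3+3=8, value 66+65+28=159
- option 2+option 6+option 7: weight 2+3+6=11, value 66+28+61=155
Best: $192.

$192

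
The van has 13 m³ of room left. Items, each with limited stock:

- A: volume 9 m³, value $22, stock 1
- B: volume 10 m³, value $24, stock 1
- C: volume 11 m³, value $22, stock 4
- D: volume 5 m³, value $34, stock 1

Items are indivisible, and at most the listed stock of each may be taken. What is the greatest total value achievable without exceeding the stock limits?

Best selections within volume 13 and stock limits:
- 1×D: volume 5, value 34
- 1×B: volume 10, value 24
- 1×A: volume 9, value 22
Best: $34.

$34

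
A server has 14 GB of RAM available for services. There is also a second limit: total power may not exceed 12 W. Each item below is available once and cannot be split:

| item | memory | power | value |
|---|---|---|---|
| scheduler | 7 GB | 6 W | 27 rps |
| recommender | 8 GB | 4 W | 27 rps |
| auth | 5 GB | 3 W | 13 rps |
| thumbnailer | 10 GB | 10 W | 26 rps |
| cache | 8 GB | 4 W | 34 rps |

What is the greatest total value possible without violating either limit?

Feasible sets respecting both limits:
- auth+cache: memory 13, power 7, value 47
- scheduler+auth: memory 12, power 9, value 40
- recommender+auth: memory 13, power 7, value 40
Best: 47 rps.

47 rps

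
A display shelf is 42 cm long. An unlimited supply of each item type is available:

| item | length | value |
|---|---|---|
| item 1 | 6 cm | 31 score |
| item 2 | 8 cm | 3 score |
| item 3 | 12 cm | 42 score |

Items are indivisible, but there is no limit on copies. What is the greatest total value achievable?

217 score

Best value-per-unit is item 1 at 31/6, and filling with it alone uses length 7×6=42. No mix of the others beats 7×31 = 217.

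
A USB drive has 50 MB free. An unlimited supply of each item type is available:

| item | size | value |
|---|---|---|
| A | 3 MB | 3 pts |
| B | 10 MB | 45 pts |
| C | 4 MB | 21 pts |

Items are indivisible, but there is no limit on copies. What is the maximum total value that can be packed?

Best value-per-unit is C at 21/4; filling with it alone gives 12×21 = 252.
Optimal mix: 1×B + 10×C → size 50, value 255.

255 pts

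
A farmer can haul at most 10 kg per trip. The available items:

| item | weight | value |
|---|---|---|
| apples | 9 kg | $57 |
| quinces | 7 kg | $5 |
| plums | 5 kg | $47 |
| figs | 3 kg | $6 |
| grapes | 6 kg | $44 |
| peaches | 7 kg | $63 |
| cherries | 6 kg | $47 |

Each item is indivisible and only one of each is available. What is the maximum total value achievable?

This is a 0/1 knapsack; check combinations near the capacity.
- figs+peaches: weight 3+7=10, value 6+63=69
- peaches: weight 7, value 63
- apples: weight 9, value 57
- plums+figs: weight 5+3=8, value 47+6=53
- figs+cherries: weight 3+6=9, value 6+47=53
Best: $69.

$69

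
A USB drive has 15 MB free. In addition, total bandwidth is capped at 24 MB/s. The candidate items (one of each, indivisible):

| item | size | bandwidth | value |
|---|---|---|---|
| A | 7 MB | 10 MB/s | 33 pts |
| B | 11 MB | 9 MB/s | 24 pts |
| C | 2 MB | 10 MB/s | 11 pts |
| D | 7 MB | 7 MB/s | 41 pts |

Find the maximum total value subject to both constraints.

Feasible sets respecting both limits:
- A+D: size 14, bandwidth 17, value 74
- C+D: size 9, bandwidth 17, value 52
- A+C: size 9, bandwidth 20, value 44
- D: size 7, bandwidth 7, value 41
Best: 74 pts.

74 pts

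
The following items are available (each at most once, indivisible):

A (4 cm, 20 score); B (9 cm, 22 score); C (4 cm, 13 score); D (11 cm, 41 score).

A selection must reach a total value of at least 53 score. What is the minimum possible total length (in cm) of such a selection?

Subsets with value ≥ 53, sorted by total length:
- A+D: length 15, value 61
- C+D: length 15, value 54
Minimum length: 15 cm.

15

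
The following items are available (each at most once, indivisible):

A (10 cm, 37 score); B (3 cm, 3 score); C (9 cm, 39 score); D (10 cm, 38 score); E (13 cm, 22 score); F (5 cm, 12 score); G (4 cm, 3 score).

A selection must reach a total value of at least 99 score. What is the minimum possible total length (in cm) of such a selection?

Subsets with value ≥ 99, sorted by total length:
- A+C+D: length 29, value 114
- A+B+C+D: length 32, value 117
- C+D+E: length 32, value 99
- A+C+D+G: length 33, value 117
Minimum length: 29 cm.

29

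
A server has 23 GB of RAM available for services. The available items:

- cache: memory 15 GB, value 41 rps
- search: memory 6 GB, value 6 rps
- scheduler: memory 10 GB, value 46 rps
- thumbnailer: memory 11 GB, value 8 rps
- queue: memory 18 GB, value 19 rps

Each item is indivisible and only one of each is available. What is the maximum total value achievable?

Check high-value combinations within 23 GB:
- scheduler+thumbnailer: memory 10+11=21, value 46+8=54
- search+scheduler: memory 6+10=16, value 6+46=52
- cache+search: memory 15+6=21, value 41+6=47
- scheduler: memory 10, value 46
Best: 54 rps.

54 rps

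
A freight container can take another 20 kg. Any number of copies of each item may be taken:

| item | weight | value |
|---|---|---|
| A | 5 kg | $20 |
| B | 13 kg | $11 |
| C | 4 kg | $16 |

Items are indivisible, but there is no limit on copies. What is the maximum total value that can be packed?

$80

Best value-per-unit is A at 20/5, and filling with it alone uses weight 4×5=20. No mix of the others beats 4×20 = 80.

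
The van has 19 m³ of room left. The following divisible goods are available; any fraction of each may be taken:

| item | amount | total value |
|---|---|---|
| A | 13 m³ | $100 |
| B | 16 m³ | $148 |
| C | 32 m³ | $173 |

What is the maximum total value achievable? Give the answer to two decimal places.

Take in order of value per unit:
- B (148/16 per unit): all 16 → value 148, running total 148.00
- A (100/13 per unit): 3 of 13 → value 3×100/13 = 23.0769, running total 171.08
Total 171.08.

171.08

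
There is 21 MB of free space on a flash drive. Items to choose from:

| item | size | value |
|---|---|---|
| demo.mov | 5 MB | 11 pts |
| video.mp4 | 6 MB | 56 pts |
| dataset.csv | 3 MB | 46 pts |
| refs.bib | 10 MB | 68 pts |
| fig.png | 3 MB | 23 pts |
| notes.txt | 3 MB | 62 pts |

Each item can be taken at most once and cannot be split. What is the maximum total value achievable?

Check high-value combinations within 21 MB:
- dataset.csv+refs.bib+fig.png+notes.txt: size 3+10+3+3=19, value 46+68+23+62=199
- demo.mov+video.mp4+dataset.csv+fig.png+notes.txt: size 5+6+3+3+3=20, value 11+56+46+23+62=198
- video.mp4+dataset.csv+fig.png+notes.txt: size 6+3+3+3=15, value 56+46+23+62=187
- demo.mov+dataset.csv+refs.bib+notes.txt: size 5+3+10+3=21, value 11+46+68+62=187
- video.mp4+refs.bib+notes.txt: size 6+10+3=19, value 56+68+62=186
Best: 199 pts.

199 pts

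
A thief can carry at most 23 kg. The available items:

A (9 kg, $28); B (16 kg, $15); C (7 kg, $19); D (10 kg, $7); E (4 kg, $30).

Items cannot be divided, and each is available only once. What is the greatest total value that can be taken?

$77

Check high-value combinations within 23 kg:
- A+C+E: weight 9+7+4=20, value 28+19+30=77
- A+D+E: weight 9+10+4=23, value 28+7+30=65
- A+E: weight 9+4=13, value 28+30=58
- C+D+E: weight 7+10+4=21, value 19+7+30=56
- C+E: weight 7+4=11, value 19+30=49
Best: $77.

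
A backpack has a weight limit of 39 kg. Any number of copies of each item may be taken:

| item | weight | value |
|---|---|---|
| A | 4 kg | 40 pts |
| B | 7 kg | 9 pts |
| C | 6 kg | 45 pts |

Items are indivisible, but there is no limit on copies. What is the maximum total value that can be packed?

365 pts

Best value-per-unit is A at 40/4; filling with it alone gives 9×40 = 360.
Optimal mix: 8×A + 1×C → weight 38, value 365.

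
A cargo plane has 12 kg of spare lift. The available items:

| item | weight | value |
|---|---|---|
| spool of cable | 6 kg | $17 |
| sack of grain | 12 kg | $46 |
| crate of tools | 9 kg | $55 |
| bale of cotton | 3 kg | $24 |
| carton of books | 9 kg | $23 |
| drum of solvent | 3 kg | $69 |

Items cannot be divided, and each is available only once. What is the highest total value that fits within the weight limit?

$124

Check high-value combinations within 12 kg:
- crate of tools+drum of solvent: weight 9+3=12, value 55+69=124
- spool of cable+bale of cotton+drum of solvent: weight 6+3+3=12, value 17+24+69=110
- bale of cotton+drum of solvent: weight 3+3=6, value 24+69=93
- carton of books+drum of solvent: weight 9+3=12, value 23+69=92
- spool of cable+drum of solvent: weight 6+3=9, value 17+69=86
Best: $124.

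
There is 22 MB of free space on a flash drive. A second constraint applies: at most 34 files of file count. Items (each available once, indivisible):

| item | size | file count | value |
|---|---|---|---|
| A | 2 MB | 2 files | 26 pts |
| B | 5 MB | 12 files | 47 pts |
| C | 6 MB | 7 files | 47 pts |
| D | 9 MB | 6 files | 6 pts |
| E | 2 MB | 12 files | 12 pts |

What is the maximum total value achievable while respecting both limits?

Feasible sets respecting both limits:
- A+B+C+E: size 15, file count 33, value 132
- A+B+C+D: size 22, file count 27, value 126
- A+B+C: size 13, file count 21, value 120
- B+C+E: size 13, file count 31, value 106
Best: 132 pts.

132 pts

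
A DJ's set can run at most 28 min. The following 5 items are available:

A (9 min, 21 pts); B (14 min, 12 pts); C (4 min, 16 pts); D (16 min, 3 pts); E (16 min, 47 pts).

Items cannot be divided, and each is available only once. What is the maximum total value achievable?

68 pts

This is a 0/1 knapsack; check combinations near the capacity.
- A+E: duration 9+16=25, value 21+47=68
- C+E: duration 4+16=20, value 16+47=63
- A+B+C: duration 9+14+4=27, value 21+12+16=49
- E: duration 16, value 47
- A+C: duration 9+4=13, value 21+16=37
Best: 68 pts.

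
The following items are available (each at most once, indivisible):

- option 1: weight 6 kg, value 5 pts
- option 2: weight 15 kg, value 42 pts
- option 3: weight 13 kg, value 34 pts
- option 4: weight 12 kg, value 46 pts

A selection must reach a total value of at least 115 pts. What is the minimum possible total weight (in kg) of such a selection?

40

Subsets with value ≥ 115, sorted by total weight:
- option 2+option 3+option 4: weight 40, value 122
- option 1+option 2+option 3+option 4: weight 46, value 127
Minimum weight: 40 kg.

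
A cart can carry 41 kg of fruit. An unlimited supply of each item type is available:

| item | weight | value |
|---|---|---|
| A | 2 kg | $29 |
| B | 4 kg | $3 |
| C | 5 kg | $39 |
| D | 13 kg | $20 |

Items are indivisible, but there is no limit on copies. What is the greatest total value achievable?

$580

Best value-per-unit is A at 29/2, and filling with it alone uses weight 20×2=40. No mix of the others beats 20×29 = 580.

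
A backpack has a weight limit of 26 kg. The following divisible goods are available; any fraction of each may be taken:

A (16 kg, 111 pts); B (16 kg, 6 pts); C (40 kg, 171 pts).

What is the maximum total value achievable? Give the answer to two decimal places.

Take in order of value per unit:
- A (111/16 per unit): all 16 → value 111, running total 111.00
- C (171/40 per unit): 10 of 40 → value 10×171/40 = 42.7500, running total 153.75
Total 153.75.

153.75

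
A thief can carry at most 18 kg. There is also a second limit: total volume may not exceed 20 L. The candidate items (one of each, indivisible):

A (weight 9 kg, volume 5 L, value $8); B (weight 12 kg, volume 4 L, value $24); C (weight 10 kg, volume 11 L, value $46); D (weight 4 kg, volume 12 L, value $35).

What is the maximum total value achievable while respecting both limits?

$59

Feasible sets respecting both limits:
- B+D: weight 16, volume 16, value 59
- C: weight 10, volume 11, value 46
- A+D: weight 13, volume 17, value 43
Best: $59.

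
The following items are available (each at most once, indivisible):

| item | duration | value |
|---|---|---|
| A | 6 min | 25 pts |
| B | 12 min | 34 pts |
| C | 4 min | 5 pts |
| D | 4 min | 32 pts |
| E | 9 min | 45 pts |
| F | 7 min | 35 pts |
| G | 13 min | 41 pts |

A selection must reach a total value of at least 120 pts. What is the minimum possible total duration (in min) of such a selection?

26

Subsets with value ≥ 120, sorted by total duration:
- A+D+E+F: duration 26, value 137
- A+B+D+F: duration 29, value 126
- E+F+G: duration 29, value 121
Minimum duration: 26 min.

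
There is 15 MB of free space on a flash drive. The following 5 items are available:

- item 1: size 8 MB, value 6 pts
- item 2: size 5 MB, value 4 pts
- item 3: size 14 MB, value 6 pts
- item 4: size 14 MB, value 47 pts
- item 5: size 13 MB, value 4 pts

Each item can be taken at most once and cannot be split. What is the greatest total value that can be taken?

47 pts

This is a 0/1 knapsack; check combinations near the capacity.
- item 4: size 14, value 47
- item 1+item 2: size 8+5=13, value 6+4=10
- item 1: size 8, value 6
- item 3: size 14, value 6
Best: 47 pts.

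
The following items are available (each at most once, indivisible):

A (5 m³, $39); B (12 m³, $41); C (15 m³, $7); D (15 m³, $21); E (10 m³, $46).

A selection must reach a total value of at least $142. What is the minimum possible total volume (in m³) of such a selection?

Subsets with value ≥ 142, sorted by total volume:
- A+B+D+E: volume 42, value 147
- A+B+C+D+E: volume 57, value 154
Minimum volume: 42 m³.

42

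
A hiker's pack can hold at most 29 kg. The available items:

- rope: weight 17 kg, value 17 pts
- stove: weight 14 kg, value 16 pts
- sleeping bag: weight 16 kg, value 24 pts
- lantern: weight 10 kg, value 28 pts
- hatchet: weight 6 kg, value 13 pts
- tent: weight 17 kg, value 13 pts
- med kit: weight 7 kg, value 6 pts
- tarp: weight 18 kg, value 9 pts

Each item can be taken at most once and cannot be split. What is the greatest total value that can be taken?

Check high-value combinations within 29 kg:
- sleeping bag+lantern: weight 16+10=26, value 24+28=52
- lantern+hatchet+med kit: weight 10+6+7=23, value 28+13+6=47
- rope+lantern: weight 17+10=27, value 17+28=45
- stove+lantern: weight 14+10=24, value 16+28=44
Best: 52 pts.

52 pts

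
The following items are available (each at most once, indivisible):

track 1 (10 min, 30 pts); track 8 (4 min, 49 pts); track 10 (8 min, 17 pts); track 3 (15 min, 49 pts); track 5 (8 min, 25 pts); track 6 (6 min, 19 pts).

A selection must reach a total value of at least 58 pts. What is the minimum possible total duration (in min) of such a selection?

Subsets with value ≥ 58, sorted by total duration:
- track 8+track 6: duration 10, value 68
- track 8+track 5: duration 12, value 74
Minimum duration: 10 min.

10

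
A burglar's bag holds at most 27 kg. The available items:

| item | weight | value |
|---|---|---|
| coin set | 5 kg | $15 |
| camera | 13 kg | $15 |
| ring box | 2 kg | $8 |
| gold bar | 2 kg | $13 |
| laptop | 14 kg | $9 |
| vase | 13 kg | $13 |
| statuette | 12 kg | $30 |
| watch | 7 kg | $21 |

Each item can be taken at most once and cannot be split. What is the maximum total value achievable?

$79

Check high-value combinations within 27 kg:
- coin set+gold bar+statuette+watch: weight 5+2+12+7=26, value 15+13+30+21=79
- coin set+ring box+statuette+watch: weight 5+2+12+7=26, value 15+8+30+21=74
- ring box+gold bar+statuette+watch: weight 2+2+12+7=23, value 8+13+30+21=72
Best: $79.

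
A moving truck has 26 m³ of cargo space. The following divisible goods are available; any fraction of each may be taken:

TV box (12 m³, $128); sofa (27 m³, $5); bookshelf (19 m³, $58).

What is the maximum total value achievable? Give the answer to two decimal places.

Take in order of value per unit:
- TV box (128/12 per unit): all 12 → value 128, running total 128.00
- bookshelf (58/19 per unit): 14 of 19 → value 14×58/19 = 42.7368, running total 170.74
Total 170.74.

170.74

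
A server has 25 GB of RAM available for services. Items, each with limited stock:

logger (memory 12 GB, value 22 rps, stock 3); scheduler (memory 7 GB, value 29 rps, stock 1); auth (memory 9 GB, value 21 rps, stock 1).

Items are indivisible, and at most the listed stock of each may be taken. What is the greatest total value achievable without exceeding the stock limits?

Best selections within memory 25 and stock limits:
- 1×logger + 1×scheduler: memory 19, value 51
- 1×scheduler + 1×auth: memory 16, value 50
Best: 51 rps.

51 rps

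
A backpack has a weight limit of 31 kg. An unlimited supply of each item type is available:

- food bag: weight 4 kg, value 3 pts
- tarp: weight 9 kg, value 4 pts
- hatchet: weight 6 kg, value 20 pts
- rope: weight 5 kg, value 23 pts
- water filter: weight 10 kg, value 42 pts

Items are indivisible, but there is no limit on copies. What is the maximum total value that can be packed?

138 pts

Best value-per-unit is rope at 23/5, and filling with it alone uses weight 6×5=30. No mix of the others beats 6×23 = 138.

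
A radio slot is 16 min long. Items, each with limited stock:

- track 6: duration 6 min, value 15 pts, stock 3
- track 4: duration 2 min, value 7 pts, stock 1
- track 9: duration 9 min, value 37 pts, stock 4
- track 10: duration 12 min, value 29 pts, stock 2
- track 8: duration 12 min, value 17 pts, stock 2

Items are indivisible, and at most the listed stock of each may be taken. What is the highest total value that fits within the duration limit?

52 pts

Top feasible selections:
- 1×track 6 + 1×track 9: duration 15, value 52
- 1×track 4 + 1×track 9: duration 11, value 44
- 1×track 9: duration 9, value 37
- 2×track 6 + 1×track 4: duration 14, value 37
Best: 52 pts.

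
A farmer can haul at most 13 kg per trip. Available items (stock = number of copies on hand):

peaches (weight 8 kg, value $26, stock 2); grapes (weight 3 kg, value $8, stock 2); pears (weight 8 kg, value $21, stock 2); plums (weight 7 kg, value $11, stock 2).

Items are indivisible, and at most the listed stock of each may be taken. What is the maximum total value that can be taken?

Top feasible selections:
- 1×peaches + 1×grapes: weight 11, value 34
- 1×grapes + 1×pears: weight 11, value 29
- 2×grapes + 1×plums: weight 13, value 27
Best: $34.

$34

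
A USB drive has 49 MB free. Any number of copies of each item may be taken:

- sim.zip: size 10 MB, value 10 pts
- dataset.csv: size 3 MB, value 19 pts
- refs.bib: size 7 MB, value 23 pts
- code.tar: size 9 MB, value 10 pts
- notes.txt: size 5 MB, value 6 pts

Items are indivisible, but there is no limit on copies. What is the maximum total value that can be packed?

Best value-per-unit is dataset.csv at 19/3, and filling with it alone uses size 16×3=48. No mix of the others beats 16×19 = 304.

304 pts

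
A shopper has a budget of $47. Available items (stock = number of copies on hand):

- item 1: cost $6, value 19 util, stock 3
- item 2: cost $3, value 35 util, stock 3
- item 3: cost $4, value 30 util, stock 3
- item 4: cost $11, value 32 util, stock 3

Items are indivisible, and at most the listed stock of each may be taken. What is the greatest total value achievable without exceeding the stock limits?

265 util

Best selections within cost 47 and stock limits:
- 2×item 1 + 3×item 2 + 3×item 3 + 1×item 4: cost 44, value 265
- 3×item 2 + 3×item 3 + 2×item 4: cost 43, value 259
- 3×item 1 + 3×item 2 + 2×item 3 + 1×item 4: cost 46, value 254
- 3×item 1 + 3×item 2 + 3×item 3: cost 39, value 252
Best: 265 util.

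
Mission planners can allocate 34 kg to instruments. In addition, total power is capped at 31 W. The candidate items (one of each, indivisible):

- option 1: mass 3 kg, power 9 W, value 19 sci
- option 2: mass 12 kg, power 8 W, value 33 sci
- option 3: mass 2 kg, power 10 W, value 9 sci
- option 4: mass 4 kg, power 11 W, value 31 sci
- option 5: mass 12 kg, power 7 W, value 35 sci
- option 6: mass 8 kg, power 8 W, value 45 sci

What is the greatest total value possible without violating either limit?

Feasible sets respecting both limits:
- option 2+option 5+option 6: mass 32, power 23, value 113
- option 4+option 5+option 6: mass 24, power 26, value 111
- option 2+option 4+option 6: mass 24, power 27, value 109
- option 2+option 4+option 5: mass 28, power 26, value 99
Best: 113 sci.

113 sci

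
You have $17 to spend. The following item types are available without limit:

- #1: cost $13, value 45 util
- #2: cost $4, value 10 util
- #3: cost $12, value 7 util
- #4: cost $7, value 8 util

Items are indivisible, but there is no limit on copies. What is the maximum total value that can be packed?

55 util

Best value-per-unit is #1 at 45/13; filling with it alone gives 1×45 = 45.
Optimal mix: 1×#1 + 1×#2 → cost 17, value 55.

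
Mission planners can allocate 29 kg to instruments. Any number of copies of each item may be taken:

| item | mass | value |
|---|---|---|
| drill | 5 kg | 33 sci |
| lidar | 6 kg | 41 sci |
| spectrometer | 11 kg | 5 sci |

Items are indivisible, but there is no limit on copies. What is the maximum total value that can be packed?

197 sci

Best value-per-unit is lidar at 41/6; filling with it alone gives 4×41 = 164.
Optimal mix: 1×drill + 4×lidar → mass 29, value 197.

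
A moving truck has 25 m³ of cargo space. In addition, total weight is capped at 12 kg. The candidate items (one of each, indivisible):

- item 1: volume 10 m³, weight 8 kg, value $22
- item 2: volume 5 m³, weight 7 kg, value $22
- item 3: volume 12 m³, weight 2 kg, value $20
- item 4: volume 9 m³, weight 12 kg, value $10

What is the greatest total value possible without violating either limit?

Feasible sets respecting both limits:
- item 1+item 3: volume 22, weight 10, value 42
- item 2+item 3: volume 17, weight 9, value 42
- item 1: volume 10, weight 8, value 22
- item 2: volume 5, weight 7, value 22
Best: $42.

$42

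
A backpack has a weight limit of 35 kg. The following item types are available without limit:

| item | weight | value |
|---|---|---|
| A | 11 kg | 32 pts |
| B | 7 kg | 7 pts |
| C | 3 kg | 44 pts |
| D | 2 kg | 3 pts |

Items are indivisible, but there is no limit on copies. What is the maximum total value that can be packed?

Best value-per-unit is C at 44/3; filling with it alone gives 11×44 = 484.
Optimal mix: 11×C + 1×D → weight 35, value 487.

487 pts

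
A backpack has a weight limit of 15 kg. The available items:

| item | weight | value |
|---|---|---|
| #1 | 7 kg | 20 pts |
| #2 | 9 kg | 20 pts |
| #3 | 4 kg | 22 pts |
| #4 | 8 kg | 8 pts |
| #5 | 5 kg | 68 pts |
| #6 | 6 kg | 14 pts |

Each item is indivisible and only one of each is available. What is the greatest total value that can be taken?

104 pts

This is a 0/1 knapsack; check combinations near the capacity.
- #3+#5+#6: weight 4+5+6=15, value 22+68+14=104
- #3+#5: weight 4+5=9, value 22+68=90
- #1+#5: weight 7+5=12, value 20+68=88
- #2+#5: weight 9+5=14, value 20+68=88
- #5+#6: weight 5+6=11, value 68+14=82
Best: 104 pts.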